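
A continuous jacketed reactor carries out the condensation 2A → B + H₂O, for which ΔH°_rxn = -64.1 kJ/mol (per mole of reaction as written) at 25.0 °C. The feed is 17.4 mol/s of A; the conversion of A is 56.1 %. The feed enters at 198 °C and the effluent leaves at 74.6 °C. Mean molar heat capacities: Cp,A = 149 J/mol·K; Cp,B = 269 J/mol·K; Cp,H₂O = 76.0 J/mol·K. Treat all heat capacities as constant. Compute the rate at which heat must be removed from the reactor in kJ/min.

Q_out = 37300 kJ/min

Extent of reaction ξ = 0.561 × 17.4 / 2 = 4.8807 mol/s
Reaction term: ξ·ΔH°_rxn = 4.8807 × -64.1 = -312.85 kJ/s
Sensible, feed 198→25 °C: -448.52 kJ/s
Outlet flows (mol/s): A 7.6386, B 4.8807, H₂O 4.8807
Sensible, products 25→74.6 °C: 139.97 kJ/s
Q = ΔH = -621.4 kJ/s = -621.4 kW
Heat removed = 37284 kJ/min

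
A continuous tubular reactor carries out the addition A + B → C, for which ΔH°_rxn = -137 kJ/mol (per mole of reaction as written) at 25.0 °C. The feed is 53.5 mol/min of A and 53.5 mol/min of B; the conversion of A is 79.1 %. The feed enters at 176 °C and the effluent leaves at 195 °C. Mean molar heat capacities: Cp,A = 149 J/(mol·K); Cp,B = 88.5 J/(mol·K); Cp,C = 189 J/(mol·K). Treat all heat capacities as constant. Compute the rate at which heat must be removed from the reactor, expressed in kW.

Q_out = 98.4 kW

Extent of reaction ξ = 0.791 × 53.5 = 42.319 mol/min
Reaction term: ξ·ΔH°_rxn = 42.319 × -137 = -5797.6 kJ/min
Sensible, feed 176→25 °C: -1918.6 kJ/min
Outlet flows (mol/min): A 11.181, B 11.181, C 42.319
Sensible, products 25→195 °C: 1811.1 kJ/min
Q = ΔH = -5905.1 kJ/min = -98.419 kW
Heat removed = 98.419 kW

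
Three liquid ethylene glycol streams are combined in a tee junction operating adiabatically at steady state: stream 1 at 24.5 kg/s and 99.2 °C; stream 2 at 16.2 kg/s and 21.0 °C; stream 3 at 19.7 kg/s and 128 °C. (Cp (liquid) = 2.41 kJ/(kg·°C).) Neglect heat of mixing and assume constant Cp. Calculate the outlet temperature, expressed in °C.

T_out = 87.6 °C

No heat crosses the boundary, so H_out = H_in.
T_out = Σ ṁᵢCp,ᵢTᵢ / Σ ṁᵢCp,ᵢ
      = 12754 / 145.56 = 87.619 °C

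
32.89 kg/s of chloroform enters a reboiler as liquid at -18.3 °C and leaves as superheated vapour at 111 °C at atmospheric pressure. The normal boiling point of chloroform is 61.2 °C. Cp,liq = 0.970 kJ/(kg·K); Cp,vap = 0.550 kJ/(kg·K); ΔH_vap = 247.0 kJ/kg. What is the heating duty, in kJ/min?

liquid -18.3→61.2 °C: 77.115 kJ/kg
vaporisation at 61.2 °C: 247 kJ/kg
vapour 61.2→111 °C: 27.39 kJ/kg
Δh = 77.115 + 247 + 27.39 = 351.5 kJ/kg
Q = ṁ·Δh = 32.89 kg/s × 351.5 kJ/kg = 11561 kJ/s
|Q| = 11561 kW = 693660 kJ/min

Q = 694000 kJ/min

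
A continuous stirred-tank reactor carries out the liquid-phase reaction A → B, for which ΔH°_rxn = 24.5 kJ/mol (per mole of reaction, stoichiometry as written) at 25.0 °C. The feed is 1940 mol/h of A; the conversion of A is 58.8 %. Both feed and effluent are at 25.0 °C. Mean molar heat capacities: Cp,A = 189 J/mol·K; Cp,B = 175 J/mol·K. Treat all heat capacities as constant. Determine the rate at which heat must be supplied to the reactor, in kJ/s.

Extent of reaction ξ = 0.588 × 1940 = 1140.7 mol/h
Reaction term: ξ·ΔH°_rxn = 1140.7 × 24.5 = 27948 kJ/h
Q = ΔH = 27948 kJ/h = 7.7632 kW
Heat supplied = 7.7632 kJ/s

Q_in = 7.76 kJ/s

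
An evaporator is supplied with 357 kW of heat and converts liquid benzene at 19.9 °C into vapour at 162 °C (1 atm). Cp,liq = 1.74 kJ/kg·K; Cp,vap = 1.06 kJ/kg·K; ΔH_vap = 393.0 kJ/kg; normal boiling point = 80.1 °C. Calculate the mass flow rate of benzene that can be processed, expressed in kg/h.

Δh = 1.74×(80.1−19.9) + 393.0 + 1.06×(162−80.1) = 584.56 kJ/kg
Q = 357 kW = 357 kJ/s = 1.2852e+06 kJ/h
ṁ = Q/Δh = 1.2852e+06 / 584.56 = 2198.6 kg/h

ṁ = 2200 kg/h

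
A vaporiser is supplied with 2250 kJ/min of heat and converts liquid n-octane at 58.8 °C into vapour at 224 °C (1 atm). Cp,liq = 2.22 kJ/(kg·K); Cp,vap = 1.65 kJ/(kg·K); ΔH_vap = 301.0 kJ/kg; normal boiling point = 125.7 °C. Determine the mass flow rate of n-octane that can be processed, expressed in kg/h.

ṁ = 221 kg/h

Δh = 2.22×(125.7−58.8) + 301.0 + 1.65×(224−125.7) = 611.71 kJ/kg
Q = 2250 kJ/min = 37.5 kJ/s = 135000 kJ/h
ṁ = Q/Δh = 135000 / 611.71 = 220.69 kg/h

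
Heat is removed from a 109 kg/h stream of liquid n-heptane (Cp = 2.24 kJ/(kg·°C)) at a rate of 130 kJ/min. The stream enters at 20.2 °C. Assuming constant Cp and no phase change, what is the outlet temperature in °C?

Q = 130 kJ/min = 7800 kJ/h
ΔT = Q/(ṁ·Cp) = 7800/(109×2.24) = 31.946 K
T_out = 20.2 − 31.946 = -11.746 °C

T_out = -11.7 °C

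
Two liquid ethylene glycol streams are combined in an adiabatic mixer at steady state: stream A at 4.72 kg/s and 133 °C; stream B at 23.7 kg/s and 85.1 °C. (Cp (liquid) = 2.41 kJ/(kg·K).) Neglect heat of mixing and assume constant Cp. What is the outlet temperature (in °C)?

No heat crosses the boundary, so H_out = H_in.
Σ ṁᵢCp,ᵢTᵢ = 4.72×2.41×133 + 23.7×2.41×85.1 = 6373.6
Σ ṁᵢCp,ᵢ = 4.72×2.41 + 23.7×2.41 = 68.492
T_out = 6373.6 / 68.492 = 93.055 °C

T_out = 93.1 °C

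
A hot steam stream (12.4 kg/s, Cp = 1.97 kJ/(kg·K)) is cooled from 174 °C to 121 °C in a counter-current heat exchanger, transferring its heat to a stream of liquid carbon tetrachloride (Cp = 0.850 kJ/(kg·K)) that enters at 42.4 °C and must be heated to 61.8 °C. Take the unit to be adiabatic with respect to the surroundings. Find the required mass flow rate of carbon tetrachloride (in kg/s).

Heat released by hot stream: Q = 12.4 × 1.97 × (174 − 121) = 1294.7 kJ/s
Energy balance on cold side (adiabatic exchanger): Q = ṁ_c·Cp_c·(T_c,out − T_c,in)
ṁ_c = 1294.7 / [0.850 × (61.8 − 42.4)] = 78.513 kg/s

ṁ_c = 78.5 kg/s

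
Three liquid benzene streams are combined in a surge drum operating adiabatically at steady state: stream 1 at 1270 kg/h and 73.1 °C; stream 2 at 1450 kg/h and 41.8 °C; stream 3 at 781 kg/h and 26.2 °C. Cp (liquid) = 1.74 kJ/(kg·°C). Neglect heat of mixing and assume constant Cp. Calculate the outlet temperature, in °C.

T_out = 49.7 °C

Adiabatic, steady state ⇒ Σ ṁᵢCp,ᵢ(T_out − Tᵢ) = 0
Σ ṁᵢCp,ᵢTᵢ = 1270×1.74×73.1 + 1450×1.74×41.8 + 781×1.74×26.2 = 302600
Σ ṁᵢCp,ᵢ = 1270×1.74 + 1450×1.74 + 781×1.74 = 6091.7
T_out = 302600 / 6091.7 = 49.674 °C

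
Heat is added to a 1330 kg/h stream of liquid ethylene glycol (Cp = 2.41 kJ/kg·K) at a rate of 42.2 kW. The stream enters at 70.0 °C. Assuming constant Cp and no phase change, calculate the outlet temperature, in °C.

Q = 42.2 kW = 151920 kJ/h
ΔT = Q/(ṁ·Cp) = 151920/(1330×2.41) = 47.396 K
T_out = 70.0 + 47.396 = 117.4 °C

T_out = 117 °C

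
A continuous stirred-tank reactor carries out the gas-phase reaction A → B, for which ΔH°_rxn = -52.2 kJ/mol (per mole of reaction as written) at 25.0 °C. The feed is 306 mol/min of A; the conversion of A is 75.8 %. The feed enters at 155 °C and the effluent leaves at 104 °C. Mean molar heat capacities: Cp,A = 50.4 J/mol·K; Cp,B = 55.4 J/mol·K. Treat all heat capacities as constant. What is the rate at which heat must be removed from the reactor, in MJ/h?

Q_out = 768 MJ/h

Extent of reaction ξ = 0.758 × 306 = 231.95 mol/min
Reaction term: ξ·ΔH°_rxn = 231.95 × -52.2 = -12108 kJ/min
Sensible, feed 155→25 °C: -2004.9 kJ/min
Outlet flows (mol/min): A 74.052, B 231.95
Sensible, products 25→104 °C: 1310 kJ/min
Q = ΔH = -12803 kJ/min = -213.38 kW
Heat removed = 768.16 MJ/h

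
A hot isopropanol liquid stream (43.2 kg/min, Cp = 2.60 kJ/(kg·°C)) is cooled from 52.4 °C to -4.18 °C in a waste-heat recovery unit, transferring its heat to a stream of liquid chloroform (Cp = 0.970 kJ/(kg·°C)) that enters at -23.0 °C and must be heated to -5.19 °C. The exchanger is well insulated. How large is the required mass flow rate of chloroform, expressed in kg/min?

Heat released by hot stream: Q = 43.2 × 2.60 × (52.4 − -4.18) = 6355.1 kJ/min
Energy balance on cold side (adiabatic exchanger): Q = ṁ_c·Cp_c·(T_c,out − T_c,in)
ṁ_c = 6355.1 / [0.970 × (-5.19 − -23.0)] = 367.86 kg/min

ṁ_c = 368 kg/min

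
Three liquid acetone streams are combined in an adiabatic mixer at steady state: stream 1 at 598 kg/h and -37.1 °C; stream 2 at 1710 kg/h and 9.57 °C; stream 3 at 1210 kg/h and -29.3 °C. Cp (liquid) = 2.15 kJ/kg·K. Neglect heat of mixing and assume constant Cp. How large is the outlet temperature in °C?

T_out = -11.7 °C

Adiabatic, steady state ⇒ Σ ṁᵢCp,ᵢ(T_out − Tᵢ) = 0
T_out = Σ ṁᵢCp,ᵢTᵢ / Σ ṁᵢCp,ᵢ
      = -88739 / 7563.7 = -11.732 °C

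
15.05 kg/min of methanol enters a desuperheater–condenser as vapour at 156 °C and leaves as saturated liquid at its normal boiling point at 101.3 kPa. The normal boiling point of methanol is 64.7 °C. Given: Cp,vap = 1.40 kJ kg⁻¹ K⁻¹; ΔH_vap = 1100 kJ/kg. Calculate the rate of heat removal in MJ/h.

Q_c = 1110 MJ/h

vapour 156→64.7 °C: -127.82 kJ/kg
condensation at 64.7 °C: -1100 kJ/kg
Δh = -127.82 + -1100 = -1227.8 kJ/kg
Q = ṁ·Δh = 15.05 kg/min × -1227.8 kJ/kg = -18479 kJ/min
|Q| = 307.98 kW = 1108.7 MJ/h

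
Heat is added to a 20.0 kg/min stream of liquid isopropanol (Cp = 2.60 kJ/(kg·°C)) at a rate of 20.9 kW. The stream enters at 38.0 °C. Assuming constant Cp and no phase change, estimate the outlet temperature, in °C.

T_out = 62.1 °C

Q = 20.9 kW = 1254 kJ/min
ΔT = Q/(ṁ·Cp) = 1254/(20.0×2.60) = 24.115 K
T_out = 38.0 + 24.115 = 62.115 °C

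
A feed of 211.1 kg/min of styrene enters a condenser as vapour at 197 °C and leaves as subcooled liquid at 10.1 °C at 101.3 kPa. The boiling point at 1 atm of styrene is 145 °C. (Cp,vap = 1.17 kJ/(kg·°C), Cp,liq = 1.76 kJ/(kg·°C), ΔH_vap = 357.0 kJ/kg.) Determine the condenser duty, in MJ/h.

Q_c = 8300 MJ/h

vapour 197→145 °C: -60.84 kJ/kg
condensation at 145 °C: -357 kJ/kg
liquid 145→10.1 °C: -237.42 kJ/kg
Δh = -60.84 + -357 + -237.42 = -655.26 kJ/kg
Q = ṁ·Δh = 211.1 kg/min × -655.26 kJ/kg = -138330 kJ/min
|Q| = 2305.4 kW = 8299.6 MJ/h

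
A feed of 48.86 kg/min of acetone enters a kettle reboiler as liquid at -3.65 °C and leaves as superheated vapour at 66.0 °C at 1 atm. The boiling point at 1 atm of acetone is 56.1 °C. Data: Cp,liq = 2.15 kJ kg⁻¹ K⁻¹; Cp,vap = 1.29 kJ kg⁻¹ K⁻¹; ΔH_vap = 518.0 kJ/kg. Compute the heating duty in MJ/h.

liquid -3.65→56.1 °C: 128.46 kJ/kg
vaporisation at 56.1 °C: 518 kJ/kg
vapour 56.1→66.0 °C: 12.771 kJ/kg
Δh = 128.46 + 518 + 12.771 = 659.23 kJ/kg
Q = ṁ·Δh = 48.86 kg/min × 659.23 kJ/kg = 32210 kJ/min
|Q| = 536.84 kW = 1932.6 MJ/h

Q = 1930 MJ/h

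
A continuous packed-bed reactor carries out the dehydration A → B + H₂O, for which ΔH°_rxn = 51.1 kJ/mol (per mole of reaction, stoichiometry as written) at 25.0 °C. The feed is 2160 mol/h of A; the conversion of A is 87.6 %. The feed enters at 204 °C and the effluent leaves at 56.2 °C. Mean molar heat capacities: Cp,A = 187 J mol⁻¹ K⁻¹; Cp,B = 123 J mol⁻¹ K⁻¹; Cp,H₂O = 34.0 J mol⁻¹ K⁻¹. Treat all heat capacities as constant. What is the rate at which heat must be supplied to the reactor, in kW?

Extent of reaction ξ = 0.876 × 2160 = 1892.2 mol/h
Reaction term: ξ·ΔH°_rxn = 1892.2 × 51.1 = 96689 kJ/h
Sensible, feed 204→25 °C: -72302 kJ/h
Outlet flows (mol/h): A 267.84, B 1892.2, H₂O 1892.2
Sensible, products 25→56.2 °C: 10831 kJ/h
Q = ΔH = 35219 kJ/h = 9.783 kW
Heat supplied = 9.783 kW

Q_in = 9.78 kW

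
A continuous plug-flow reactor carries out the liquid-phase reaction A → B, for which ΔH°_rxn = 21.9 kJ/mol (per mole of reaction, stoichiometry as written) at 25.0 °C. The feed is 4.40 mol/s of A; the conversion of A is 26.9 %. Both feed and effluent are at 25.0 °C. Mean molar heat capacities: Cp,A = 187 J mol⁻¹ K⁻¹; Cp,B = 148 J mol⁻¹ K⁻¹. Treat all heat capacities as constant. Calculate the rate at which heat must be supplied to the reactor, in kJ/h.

Q_in = 93300 kJ/h

Extent of reaction ξ = 0.269 × 4.40 = 1.1836 mol/s
Reaction term: ξ·ΔH°_rxn = 1.1836 × 21.9 = 25.921 kJ/s
Q = ΔH = 25.921 kJ/s = 25.921 kW
Heat supplied = 93315 kJ/h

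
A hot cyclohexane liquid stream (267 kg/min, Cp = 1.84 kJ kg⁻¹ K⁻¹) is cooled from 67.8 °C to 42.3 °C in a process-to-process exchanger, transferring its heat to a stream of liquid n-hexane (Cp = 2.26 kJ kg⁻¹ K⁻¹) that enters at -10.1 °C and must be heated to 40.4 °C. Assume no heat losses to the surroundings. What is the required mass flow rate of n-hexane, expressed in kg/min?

ṁ_c = 110 kg/min

Heat released by hot stream: Q = 267 × 1.84 × (67.8 − 42.3) = 12528 kJ/min
Energy balance on cold side (adiabatic exchanger): Q = ṁ_c·Cp_c·(T_c,out − T_c,in)
ṁ_c = 12528 / [2.26 × (40.4 − -10.1)] = 109.77 kg/min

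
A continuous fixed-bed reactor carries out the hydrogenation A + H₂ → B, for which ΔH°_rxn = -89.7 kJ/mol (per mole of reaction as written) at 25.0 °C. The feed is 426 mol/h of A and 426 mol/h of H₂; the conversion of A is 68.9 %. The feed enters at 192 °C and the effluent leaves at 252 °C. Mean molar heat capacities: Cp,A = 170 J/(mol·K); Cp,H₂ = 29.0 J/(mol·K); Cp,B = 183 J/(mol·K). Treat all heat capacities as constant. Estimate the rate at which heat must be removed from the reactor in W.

Q_out = 6200 W

Extent of reaction ξ = 0.689 × 426 = 293.51 mol/h
Reaction term: ξ·ΔH°_rxn = 293.51 × -89.7 = -26328 kJ/h
Sensible, feed 192→25 °C: -14157 kJ/h
Outlet flows (mol/h): A 132.49, H₂ 132.49, B 293.51
Sensible, products 25→252 °C: 18178 kJ/h
Q = ΔH = -22308 kJ/h = -6.1966 kW
Heat removed = 6196.6 W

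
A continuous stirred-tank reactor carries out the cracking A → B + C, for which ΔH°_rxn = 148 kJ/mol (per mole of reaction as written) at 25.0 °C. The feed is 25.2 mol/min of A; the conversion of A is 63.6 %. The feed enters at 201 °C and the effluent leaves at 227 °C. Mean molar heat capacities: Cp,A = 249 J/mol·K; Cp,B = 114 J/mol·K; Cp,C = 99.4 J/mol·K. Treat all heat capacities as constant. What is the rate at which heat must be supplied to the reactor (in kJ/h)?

Extent of reaction ξ = 0.636 × 25.2 = 16.027 mol/min
Reaction term: ξ·ΔH°_rxn = 16.027 × 148 = 2372 kJ/min
Sensible, feed 201→25 °C: -1104.4 kJ/min
Outlet flows (mol/min): A 9.1728, B 16.027, C 16.027
Sensible, products 25→227 °C: 1152.3 kJ/min
Q = ΔH = 2419.9 kJ/min = 40.332 kW
Heat supplied = 145190 kJ/h

Q_in = 145000 kJ/h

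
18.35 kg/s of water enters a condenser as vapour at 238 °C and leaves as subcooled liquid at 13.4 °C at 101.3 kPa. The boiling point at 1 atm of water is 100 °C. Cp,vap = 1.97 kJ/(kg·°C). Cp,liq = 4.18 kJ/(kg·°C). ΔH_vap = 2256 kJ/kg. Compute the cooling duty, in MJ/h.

Q_c = 191000 MJ/h

vapour 238→100 °C: -271.86 kJ/kg
condensation at 100 °C: -2256 kJ/kg
liquid 100→13.4 °C: -361.99 kJ/kg
Δh = -271.86 + -2256 + -361.99 = -2889.8 kJ/kg
Q = ṁ·Δh = 18.35 kg/s × -2889.8 kJ/kg = -53029 kJ/s
|Q| = 53029 kW = 190900 MJ/h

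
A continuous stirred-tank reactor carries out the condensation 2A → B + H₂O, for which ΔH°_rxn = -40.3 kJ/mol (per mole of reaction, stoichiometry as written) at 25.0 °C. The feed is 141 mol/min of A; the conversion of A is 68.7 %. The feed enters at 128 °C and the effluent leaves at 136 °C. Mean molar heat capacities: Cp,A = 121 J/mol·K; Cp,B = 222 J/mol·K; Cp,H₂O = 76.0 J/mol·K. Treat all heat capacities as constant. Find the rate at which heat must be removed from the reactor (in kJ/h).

Extent of reaction ξ = 0.687 × 141 / 2 = 48.434 mol/min
Reaction term: ξ·ΔH°_rxn = 48.434 × -40.3 = -1951.9 kJ/min
Sensible, feed 128→25 °C: -1757.3 kJ/min
Outlet flows (mol/min): A 44.133, B 48.434, H₂O 48.434
Sensible, products 25→136 °C: 2194.8 kJ/min
Q = ΔH = -1514.3 kJ/min = -25.239 kW
Heat removed = 90859 kJ/h

Q_out = 90900 kJ/h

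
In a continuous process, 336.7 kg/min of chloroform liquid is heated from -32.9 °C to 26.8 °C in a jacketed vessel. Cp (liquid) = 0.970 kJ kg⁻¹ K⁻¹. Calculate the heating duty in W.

Q = ṁ·Cp·ΔT = 336.7 × 0.970 × (26.8 − -32.9) = 19498 kJ/min
Converting: 19498 / 60 s = 324.97 kW
Heating duty = 324970 W

Q = 325000 W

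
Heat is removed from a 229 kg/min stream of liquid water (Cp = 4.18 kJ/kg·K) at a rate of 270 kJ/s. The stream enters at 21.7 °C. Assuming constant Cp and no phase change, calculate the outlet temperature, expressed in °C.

Q = 270 kJ/s = 16200 kJ/min
ΔT = Q/(ṁ·Cp) = 16200/(229×4.18) = 16.924 K
T_out = 21.7 − 16.924 = 4.776 °C

T_out = 4.78 °C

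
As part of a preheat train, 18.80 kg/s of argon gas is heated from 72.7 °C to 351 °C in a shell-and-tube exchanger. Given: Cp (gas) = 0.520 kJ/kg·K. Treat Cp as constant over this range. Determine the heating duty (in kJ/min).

Q = ṁ·Cp·ΔT = 18.80 × 0.520 × (351 − 72.7) = 2720.7 kJ/s
Heating duty = 163240 kJ/min

Q = 163000 kJ/min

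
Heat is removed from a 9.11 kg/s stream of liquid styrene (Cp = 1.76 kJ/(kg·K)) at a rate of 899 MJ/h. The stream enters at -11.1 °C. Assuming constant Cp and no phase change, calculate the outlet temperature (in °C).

T_out = -26.7 °C

Q = 899 MJ/h = 249.72 kJ/s
ΔT = Q/(ṁ·Cp) = 249.72/(9.11×1.76) = 15.575 K
T_out = -11.1 − 15.575 = -26.675 °C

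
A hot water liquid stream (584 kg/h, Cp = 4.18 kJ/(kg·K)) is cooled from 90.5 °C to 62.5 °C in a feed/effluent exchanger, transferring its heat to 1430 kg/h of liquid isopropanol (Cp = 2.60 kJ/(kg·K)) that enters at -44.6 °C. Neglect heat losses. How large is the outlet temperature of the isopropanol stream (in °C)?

Heat released by hot stream: Q = 584 × 4.18 × (90.5 − 62.5) = 68351 kJ/h
Energy balance on cold side (adiabatic exchanger): Q = ṁ_c·Cp_c·(T_c,out − T_c,in)
T_c,out = -44.6 + 68351/(1430 × 2.60) = -26.216 °C

T_c,out = -26.2 °C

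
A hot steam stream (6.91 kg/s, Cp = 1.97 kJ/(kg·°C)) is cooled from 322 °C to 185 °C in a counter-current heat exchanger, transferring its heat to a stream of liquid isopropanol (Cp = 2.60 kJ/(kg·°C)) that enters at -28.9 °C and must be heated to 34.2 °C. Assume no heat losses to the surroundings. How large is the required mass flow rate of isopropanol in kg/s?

ṁ_c = 11.4 kg/s

Heat released by hot stream: Q = 6.91 × 1.97 × (322 − 185) = 1864.9 kJ/s
Energy balance on cold side (adiabatic exchanger): Q = ṁ_c·Cp_c·(T_c,out − T_c,in)
ṁ_c = 1864.9 / [2.60 × (34.2 − -28.9)] = 11.367 kg/s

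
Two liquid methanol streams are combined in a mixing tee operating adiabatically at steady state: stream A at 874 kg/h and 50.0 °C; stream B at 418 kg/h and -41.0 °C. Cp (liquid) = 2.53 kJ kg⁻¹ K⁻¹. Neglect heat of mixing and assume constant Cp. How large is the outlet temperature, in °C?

T_out = 20.6 °C

No heat crosses the boundary, so H_out = H_in.
Σ ṁᵢCp,ᵢTᵢ = 874×2.53×50.0 + 418×2.53×-41.0 = 67202
Σ ṁᵢCp,ᵢ = 874×2.53 + 418×2.53 = 3268.8
T_out = 67202 / 3268.8 = 20.559 °C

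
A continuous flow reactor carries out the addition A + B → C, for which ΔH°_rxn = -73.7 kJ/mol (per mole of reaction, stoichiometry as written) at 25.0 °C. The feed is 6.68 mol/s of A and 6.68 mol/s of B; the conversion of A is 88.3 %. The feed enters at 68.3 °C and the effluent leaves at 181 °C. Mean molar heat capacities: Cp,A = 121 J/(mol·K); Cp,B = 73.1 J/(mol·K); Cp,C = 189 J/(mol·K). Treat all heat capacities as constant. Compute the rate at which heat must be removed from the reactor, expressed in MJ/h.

Extent of reaction ξ = 0.883 × 6.68 = 5.8984 mol/s
Reaction term: ξ·ΔH°_rxn = 5.8984 × -73.7 = -434.72 kJ/s
Sensible, feed 68.3→25 °C: -56.142 kJ/s
Outlet flows (mol/s): A 0.78156, B 0.78156, C 5.8984
Sensible, products 25→181 °C: 197.57 kJ/s
Q = ΔH = -293.28 kJ/s = -293.28 kW
Heat removed = 1055.8 MJ/h

Q_out = 1060 MJ/h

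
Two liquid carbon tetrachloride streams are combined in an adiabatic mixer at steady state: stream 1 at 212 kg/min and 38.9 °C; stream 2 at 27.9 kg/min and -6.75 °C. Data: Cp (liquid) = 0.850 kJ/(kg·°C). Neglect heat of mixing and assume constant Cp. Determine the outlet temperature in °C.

T_out = 33.6 °C

Energy balance with Q = 0: Σ ṁᵢCp,ᵢ(T_out − Tᵢ) = 0
T_out = Σ ṁᵢCp,ᵢTᵢ / Σ ṁᵢCp,ᵢ
      = 6849.7 / 203.91 = 33.591 °C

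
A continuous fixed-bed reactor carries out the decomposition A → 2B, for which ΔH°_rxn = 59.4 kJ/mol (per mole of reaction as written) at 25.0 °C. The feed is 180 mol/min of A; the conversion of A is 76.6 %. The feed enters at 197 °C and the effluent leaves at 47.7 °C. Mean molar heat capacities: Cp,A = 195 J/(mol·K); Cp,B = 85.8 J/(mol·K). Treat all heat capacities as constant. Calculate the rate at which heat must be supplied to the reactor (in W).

Extent of reaction ξ = 0.766 × 180 = 137.88 mol/min
Reaction term: ξ·ΔH°_rxn = 137.88 × 59.4 = 8190.1 kJ/min
Sensible, feed 197→25 °C: -6037.2 kJ/min
Outlet flows (mol/min): A 42.12, B 275.76
Sensible, products 25→47.7 °C: 723.53 kJ/min
Q = ΔH = 2876.4 kJ/min = 47.94 kW
Heat supplied = 47940 W

Q_in = 47900 W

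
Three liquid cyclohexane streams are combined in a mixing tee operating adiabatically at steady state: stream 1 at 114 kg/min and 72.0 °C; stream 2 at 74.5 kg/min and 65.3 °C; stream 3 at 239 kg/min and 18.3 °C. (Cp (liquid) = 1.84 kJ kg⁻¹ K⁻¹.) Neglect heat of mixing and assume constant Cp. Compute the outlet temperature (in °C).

T_out = 40.8 °C

Energy balance with Q = 0: Σ ṁᵢCp,ᵢ(T_out − Tᵢ) = 0
Σ ṁᵢCp,ᵢTᵢ = 114×1.84×72.0 + 74.5×1.84×65.3 + 239×1.84×18.3 = 32102
Σ ṁᵢCp,ᵢ = 114×1.84 + 74.5×1.84 + 239×1.84 = 786.6
T_out = 32102 / 786.6 = 40.811 °C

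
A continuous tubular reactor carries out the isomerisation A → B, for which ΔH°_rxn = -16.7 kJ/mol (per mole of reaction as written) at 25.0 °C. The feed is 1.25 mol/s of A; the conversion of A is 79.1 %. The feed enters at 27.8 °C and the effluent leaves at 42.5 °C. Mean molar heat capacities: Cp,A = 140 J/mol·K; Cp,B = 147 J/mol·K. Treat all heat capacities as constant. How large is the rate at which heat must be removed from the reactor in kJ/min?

Q_out = 829 kJ/min

Extent of reaction ξ = 0.791 × 1.25 = 0.98875 mol/s
Reaction term: ξ·ΔH°_rxn = 0.98875 × -16.7 = -16.512 kJ/s
Sensible, feed 27.8→25 °C: -0.49 kJ/s
Outlet flows (mol/s): A 0.26125, B 0.98875
Sensible, products 25→42.5 °C: 3.1836 kJ/s
Q = ΔH = -13.819 kJ/s = -13.819 kW
Heat removed = 829.11 kJ/min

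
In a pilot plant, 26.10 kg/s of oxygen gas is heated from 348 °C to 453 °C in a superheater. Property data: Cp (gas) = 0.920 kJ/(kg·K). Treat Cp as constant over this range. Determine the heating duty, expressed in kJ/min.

Q = ṁ·Cp·ΔT = 26.10 × 0.920 × (453 − 348) = 2521.3 kJ/s
Heating duty = 151280 kJ/min

Q = 151000 kJ/min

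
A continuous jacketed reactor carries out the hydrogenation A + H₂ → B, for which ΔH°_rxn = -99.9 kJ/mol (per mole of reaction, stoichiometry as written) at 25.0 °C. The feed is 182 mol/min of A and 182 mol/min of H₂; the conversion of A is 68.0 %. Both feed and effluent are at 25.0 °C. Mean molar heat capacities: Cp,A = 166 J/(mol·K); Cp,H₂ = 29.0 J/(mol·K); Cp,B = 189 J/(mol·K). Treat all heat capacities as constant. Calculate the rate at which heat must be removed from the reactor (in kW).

Extent of reaction ξ = 0.680 × 182 = 123.76 mol/min
Reaction term: ξ·ΔH°_rxn = 123.76 × -99.9 = -12364 kJ/min
Q = ΔH = -12364 kJ/min = -206.06 kW
Heat removed = 206.06 kW

Q_out = 206 kW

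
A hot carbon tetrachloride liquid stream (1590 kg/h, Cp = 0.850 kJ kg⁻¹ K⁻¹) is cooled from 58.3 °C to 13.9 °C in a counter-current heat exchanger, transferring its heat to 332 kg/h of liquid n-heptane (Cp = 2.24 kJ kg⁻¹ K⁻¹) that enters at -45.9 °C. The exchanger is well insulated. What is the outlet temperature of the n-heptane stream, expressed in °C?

T_c,out = 34.8 °C

Heat released by hot stream: Q = 1590 × 0.850 × (58.3 − 13.9) = 60007 kJ/h
Energy balance on cold side (adiabatic exchanger): Q = ṁ_c·Cp_c·(T_c,out − T_c,in)
T_c,out = -45.9 + 60007/(332 × 2.24) = 34.789 °C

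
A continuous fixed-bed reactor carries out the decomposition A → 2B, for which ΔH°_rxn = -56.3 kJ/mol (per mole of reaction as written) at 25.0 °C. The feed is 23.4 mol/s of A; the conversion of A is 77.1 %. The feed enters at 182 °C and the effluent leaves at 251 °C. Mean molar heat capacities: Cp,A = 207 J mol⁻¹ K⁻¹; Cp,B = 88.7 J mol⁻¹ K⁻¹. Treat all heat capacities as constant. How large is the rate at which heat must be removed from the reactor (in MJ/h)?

Extent of reaction ξ = 0.771 × 23.4 = 18.041 mol/s
Reaction term: ξ·ΔH°_rxn = 18.041 × -56.3 = -1015.7 kJ/s
Sensible, feed 182→25 °C: -760.48 kJ/s
Outlet flows (mol/s): A 5.3586, B 36.083
Sensible, products 25→251 °C: 974.01 kJ/s
Q = ΔH = -802.2 kJ/s = -802.2 kW
Heat removed = 2887.9 MJ/h

Q_out = 2890 MJ/h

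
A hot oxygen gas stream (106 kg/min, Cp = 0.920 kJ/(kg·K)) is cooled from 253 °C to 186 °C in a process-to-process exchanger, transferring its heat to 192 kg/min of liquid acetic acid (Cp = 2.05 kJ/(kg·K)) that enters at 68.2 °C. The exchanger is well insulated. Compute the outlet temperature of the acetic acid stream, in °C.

T_c,out = 84.8 °C

Heat released by hot stream: Q = 106 × 0.920 × (253 − 186) = 6533.8 kJ/min
Energy balance on cold side (adiabatic exchanger): Q = ṁ_c·Cp_c·(T_c,out − T_c,in)
T_c,out = 68.2 + 6533.8/(192 × 2.05) = 84.8 °C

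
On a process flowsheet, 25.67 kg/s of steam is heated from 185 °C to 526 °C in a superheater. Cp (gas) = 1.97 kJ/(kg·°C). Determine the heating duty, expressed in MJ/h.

Q = ṁ·Cp·ΔT = 25.67 × 1.97 × (526 − 185) = 17244 kJ/s
Heating duty = 62080 MJ/h

Q = 62100 MJ/h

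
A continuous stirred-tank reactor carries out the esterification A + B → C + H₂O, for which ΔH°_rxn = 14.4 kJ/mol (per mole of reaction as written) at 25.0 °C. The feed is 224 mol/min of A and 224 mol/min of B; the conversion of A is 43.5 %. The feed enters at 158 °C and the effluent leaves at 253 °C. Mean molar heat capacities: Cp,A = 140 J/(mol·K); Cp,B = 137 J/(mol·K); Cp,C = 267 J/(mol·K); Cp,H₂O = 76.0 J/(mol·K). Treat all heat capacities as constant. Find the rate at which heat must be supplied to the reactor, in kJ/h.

Q_in = 526000 kJ/h

Extent of reaction ξ = 0.435 × 224 = 97.44 mol/min
Reaction term: ξ·ΔH°_rxn = 97.44 × 14.4 = 1403.1 kJ/min
Sensible, feed 158→25 °C: -8252.4 kJ/min
Outlet flows (mol/min): A 126.56, B 126.56, C 97.44, H₂O 97.44
Sensible, products 25→253 °C: 15613 kJ/min
Q = ΔH = 8764 kJ/min = 146.07 kW
Heat supplied = 525840 kJ/h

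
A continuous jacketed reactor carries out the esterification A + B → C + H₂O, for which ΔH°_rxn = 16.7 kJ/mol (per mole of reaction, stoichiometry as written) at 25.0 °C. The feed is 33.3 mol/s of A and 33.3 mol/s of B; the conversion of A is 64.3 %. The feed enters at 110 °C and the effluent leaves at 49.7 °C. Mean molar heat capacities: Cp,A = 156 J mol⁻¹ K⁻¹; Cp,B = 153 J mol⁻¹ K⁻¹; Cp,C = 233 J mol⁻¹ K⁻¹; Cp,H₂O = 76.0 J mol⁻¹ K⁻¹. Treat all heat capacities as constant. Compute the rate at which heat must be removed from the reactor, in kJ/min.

Q_out = 15800 kJ/min

Extent of reaction ξ = 0.643 × 33.3 = 21.412 mol/s
Reaction term: ξ·ΔH°_rxn = 21.412 × 16.7 = 357.58 kJ/s
Sensible, feed 110→25 °C: -874.62 kJ/s
Outlet flows (mol/s): A 11.888, B 11.888, C 21.412, H₂O 21.412
Sensible, products 25→49.7 °C: 254.16 kJ/s
Q = ΔH = -262.89 kJ/s = -262.89 kW
Heat removed = 15773 kJ/min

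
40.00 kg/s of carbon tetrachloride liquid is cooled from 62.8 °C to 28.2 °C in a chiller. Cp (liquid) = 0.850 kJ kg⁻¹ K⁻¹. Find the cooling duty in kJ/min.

Q = ṁ·Cp·ΔT = 40.00 × 0.850 × (28.2 − 62.8) = -1176.4 kJ/s
Cooling duty = 70584 kJ/min

Q_c = 70600 kJ/min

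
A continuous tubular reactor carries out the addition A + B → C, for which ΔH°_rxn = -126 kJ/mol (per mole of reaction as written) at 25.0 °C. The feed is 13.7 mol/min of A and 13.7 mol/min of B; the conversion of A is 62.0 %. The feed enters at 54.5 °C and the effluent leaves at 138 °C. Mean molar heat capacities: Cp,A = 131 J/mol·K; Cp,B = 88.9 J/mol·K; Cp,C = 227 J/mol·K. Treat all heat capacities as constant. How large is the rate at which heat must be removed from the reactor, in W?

Q_out = 13500 W

Extent of reaction ξ = 0.620 × 13.7 = 8.494 mol/min
Reaction term: ξ·ΔH°_rxn = 8.494 × -126 = -1070.2 kJ/min
Sensible, feed 54.5→25 °C: -88.873 kJ/min
Outlet flows (mol/min): A 5.206, B 5.206, C 8.494
Sensible, products 25→138 °C: 347.24 kJ/min
Q = ΔH = -811.87 kJ/min = -13.531 kW
Heat removed = 13531 W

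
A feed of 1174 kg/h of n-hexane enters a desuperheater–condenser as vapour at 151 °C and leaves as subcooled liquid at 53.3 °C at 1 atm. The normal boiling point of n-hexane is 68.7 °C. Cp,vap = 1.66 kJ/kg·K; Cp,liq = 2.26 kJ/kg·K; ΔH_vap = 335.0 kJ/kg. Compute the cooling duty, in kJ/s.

Q_c = 165 kJ/s

vapour 151→68.7 °C: -136.62 kJ/kg
condensation at 68.7 °C: -335 kJ/kg
liquid 68.7→53.3 °C: -34.804 kJ/kg
Δh = -136.62 + -335 + -34.804 = -506.42 kJ/kg
Q = ṁ·Δh = 1174 kg/h × -506.42 kJ/kg = -594540 kJ/h
|Q| = 165.15 kW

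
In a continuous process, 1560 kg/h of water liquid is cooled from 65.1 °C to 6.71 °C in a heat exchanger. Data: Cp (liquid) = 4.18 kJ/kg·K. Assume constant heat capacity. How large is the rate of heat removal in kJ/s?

Q = ṁ·Cp·ΔT = 1560 × 4.18 × (6.71 − 65.1) = -380750 kJ/h
Converting: 380750 / 3600 s = 105.76 kW

Q_c = 106 kJ/s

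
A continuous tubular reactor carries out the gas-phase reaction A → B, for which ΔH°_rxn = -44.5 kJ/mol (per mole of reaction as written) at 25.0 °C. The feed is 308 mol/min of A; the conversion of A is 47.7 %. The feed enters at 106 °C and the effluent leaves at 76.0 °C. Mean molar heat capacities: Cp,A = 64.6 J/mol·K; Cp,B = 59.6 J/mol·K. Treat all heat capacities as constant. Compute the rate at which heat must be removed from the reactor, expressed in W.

Extent of reaction ξ = 0.477 × 308 = 146.92 mol/min
Reaction term: ξ·ΔH°_rxn = 146.92 × -44.5 = -6537.8 kJ/min
Sensible, feed 106→25 °C: -1611.6 kJ/min
Outlet flows (mol/min): A 161.08, B 146.92
Sensible, products 25→76.0 °C: 977.27 kJ/min
Q = ΔH = -7172.1 kJ/min = -119.54 kW
Heat removed = 119540 W

Q_out = 120000 W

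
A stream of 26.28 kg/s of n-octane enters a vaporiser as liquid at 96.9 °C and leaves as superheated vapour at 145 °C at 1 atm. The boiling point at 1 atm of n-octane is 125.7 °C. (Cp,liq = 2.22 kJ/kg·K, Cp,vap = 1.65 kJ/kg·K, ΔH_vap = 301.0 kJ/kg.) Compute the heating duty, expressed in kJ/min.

Q = 626000 kJ/min

liquid 96.9→125.7 °C: 63.936 kJ/kg
vaporisation at 125.7 °C: 301 kJ/kg
vapour 125.7→145 °C: 31.845 kJ/kg
Δh = 63.936 + 301 + 31.845 = 396.78 kJ/kg
Q = ṁ·Δh = 26.28 kg/s × 396.78 kJ/kg = 10427 kJ/s
|Q| = 10427 kW = 625640 kJ/min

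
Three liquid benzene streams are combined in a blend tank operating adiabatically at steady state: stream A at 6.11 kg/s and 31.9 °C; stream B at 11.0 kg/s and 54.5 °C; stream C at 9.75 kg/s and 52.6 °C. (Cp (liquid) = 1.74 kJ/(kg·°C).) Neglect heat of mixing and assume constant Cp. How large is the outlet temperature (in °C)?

Energy balance with Q = 0: Σ ṁᵢCp,ᵢ(T_out − Tᵢ) = 0
Σ ṁᵢCp,ᵢTᵢ = 6.11×1.74×31.9 + 11.0×1.74×54.5 + 9.75×1.74×52.6 = 2274.6
Σ ṁᵢCp,ᵢ = 6.11×1.74 + 11.0×1.74 + 9.75×1.74 = 46.736
T_out = 2274.6 / 46.736 = 48.669 °C

T_out = 48.7 °C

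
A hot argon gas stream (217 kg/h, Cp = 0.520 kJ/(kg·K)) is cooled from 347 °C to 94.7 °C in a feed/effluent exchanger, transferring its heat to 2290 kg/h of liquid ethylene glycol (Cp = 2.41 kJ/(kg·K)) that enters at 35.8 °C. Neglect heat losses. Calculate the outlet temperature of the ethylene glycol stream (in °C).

T_c,out = 41.0 °C

Heat released by hot stream: Q = 217 × 0.520 × (347 − 94.7) = 28470 kJ/h
Energy balance on cold side (adiabatic exchanger): Q = ṁ_c·Cp_c·(T_c,out − T_c,in)
T_c,out = 35.8 + 28470/(2290 × 2.41) = 40.959 °C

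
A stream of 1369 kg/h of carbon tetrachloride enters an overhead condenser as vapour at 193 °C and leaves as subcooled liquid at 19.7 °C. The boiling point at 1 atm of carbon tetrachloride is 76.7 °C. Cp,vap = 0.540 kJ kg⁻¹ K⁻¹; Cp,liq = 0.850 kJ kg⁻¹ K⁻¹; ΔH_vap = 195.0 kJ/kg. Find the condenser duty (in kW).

Q_c = 116 kW

vapour 193→76.7 °C: -62.802 kJ/kg
condensation at 76.7 °C: -195 kJ/kg
liquid 76.7→19.7 °C: -48.45 kJ/kg
Δh = -62.802 + -195 + -48.45 = -306.25 kJ/kg
Q = ṁ·Δh = 1369 kg/h × -306.25 kJ/kg = -419260 kJ/h
|Q| = 116.46 kW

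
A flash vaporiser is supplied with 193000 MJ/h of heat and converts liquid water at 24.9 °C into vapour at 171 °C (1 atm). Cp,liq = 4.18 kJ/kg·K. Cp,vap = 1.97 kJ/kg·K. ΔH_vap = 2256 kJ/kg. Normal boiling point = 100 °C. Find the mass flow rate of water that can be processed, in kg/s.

ṁ = 19.8 kg/s

Δh = 4.18×(100−24.9) + 2256 + 1.97×(171−100) = 2709.8 kJ/kg
Q = 193000 MJ/h = 53611 kJ/s = 53611 kJ/s
ṁ = Q/Δh = 53611 / 2709.8 = 19.784 kg/s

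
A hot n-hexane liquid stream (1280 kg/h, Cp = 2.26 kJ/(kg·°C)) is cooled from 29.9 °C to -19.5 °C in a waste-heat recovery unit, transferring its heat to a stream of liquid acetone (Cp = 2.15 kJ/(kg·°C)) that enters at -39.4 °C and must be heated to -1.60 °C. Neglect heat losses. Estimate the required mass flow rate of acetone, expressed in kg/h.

Heat released by hot stream: Q = 1280 × 2.26 × (29.9 − -19.5) = 142900 kJ/h
Energy balance on cold side (adiabatic exchanger): Q = ṁ_c·Cp_c·(T_c,out − T_c,in)
ṁ_c = 142900 / [2.15 × (-1.60 − -39.4)] = 1758.4 kg/h

ṁ_c = 1760 kg/h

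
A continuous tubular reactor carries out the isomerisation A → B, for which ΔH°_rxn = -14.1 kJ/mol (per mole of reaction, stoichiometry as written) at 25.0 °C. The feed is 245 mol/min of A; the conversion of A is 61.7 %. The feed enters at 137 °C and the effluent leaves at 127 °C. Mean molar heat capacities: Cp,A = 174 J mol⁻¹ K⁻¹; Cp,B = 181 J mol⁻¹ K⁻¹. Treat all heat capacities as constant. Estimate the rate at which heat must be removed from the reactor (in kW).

Q_out = 40.8 kW

Extent of reaction ξ = 0.617 × 245 = 151.16 mol/min
Reaction term: ξ·ΔH°_rxn = 151.16 × -14.1 = -2131.4 kJ/min
Sensible, feed 137→25 °C: -4774.6 kJ/min
Outlet flows (mol/min): A 93.835, B 151.16
Sensible, products 25→127 °C: 4456.2 kJ/min
Q = ΔH = -2449.8 kJ/min = -40.83 kW
Heat removed = 40.83 kW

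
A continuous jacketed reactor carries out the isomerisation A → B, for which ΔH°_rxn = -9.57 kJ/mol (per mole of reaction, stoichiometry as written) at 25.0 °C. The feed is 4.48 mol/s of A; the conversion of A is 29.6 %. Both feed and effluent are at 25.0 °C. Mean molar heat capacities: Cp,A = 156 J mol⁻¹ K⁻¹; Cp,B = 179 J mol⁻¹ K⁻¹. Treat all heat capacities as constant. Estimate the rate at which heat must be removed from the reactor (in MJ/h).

Extent of reaction ξ = 0.296 × 4.48 = 1.3261 mol/s
Reaction term: ξ·ΔH°_rxn = 1.3261 × -9.57 = -12.691 kJ/s
Q = ΔH = -12.691 kJ/s = -12.691 kW
Heat removed = 45.686 MJ/h

Q_out = 45.7 MJ/h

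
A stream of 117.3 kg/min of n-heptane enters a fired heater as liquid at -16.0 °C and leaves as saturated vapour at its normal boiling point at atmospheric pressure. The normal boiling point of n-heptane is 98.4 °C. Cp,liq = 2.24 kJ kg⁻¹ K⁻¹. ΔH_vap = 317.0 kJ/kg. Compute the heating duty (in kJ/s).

liquid -16.0→98.4 °C: 256.26 kJ/kg
vaporisation at 98.4 °C: 317 kJ/kg
Δh = 256.26 + 317 = 573.26 kJ/kg
Q = ṁ·Δh = 117.3 kg/min × 573.26 kJ/kg = 67243 kJ/min
|Q| = 1120.7 kW

Q = 1120 kJ/s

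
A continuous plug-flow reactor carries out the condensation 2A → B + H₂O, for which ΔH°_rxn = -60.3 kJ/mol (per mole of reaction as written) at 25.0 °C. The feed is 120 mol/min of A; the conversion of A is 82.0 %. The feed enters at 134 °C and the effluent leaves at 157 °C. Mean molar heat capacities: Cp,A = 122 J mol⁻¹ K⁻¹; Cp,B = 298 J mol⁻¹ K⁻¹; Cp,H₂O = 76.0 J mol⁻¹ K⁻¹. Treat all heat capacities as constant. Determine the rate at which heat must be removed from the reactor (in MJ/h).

Extent of reaction ξ = 0.820 × 120 / 2 = 49.2 mol/min
Reaction term: ξ·ΔH°_rxn = 49.2 × -60.3 = -2966.8 kJ/min
Sensible, feed 134→25 °C: -1595.8 kJ/min
Outlet flows (mol/min): A 21.6, B 49.2, H₂O 49.2
Sensible, products 25→157 °C: 2776.8 kJ/min
Q = ΔH = -1785.8 kJ/min = -29.763 kW
Heat removed = 107.15 MJ/h

Q_out = 107 MJ/h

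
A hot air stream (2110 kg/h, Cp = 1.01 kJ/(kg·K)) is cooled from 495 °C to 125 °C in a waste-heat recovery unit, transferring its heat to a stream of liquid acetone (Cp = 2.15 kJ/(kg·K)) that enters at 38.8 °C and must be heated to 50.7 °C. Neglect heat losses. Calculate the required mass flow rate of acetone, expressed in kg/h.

Heat released by hot stream: Q = 2110 × 1.01 × (495 − 125) = 788510 kJ/h
Energy balance on cold side (adiabatic exchanger): Q = ṁ_c·Cp_c·(T_c,out − T_c,in)
ṁ_c = 788510 / [2.15 × (50.7 − 38.8)] = 30819 kg/h

ṁ_c = 30800 kg/h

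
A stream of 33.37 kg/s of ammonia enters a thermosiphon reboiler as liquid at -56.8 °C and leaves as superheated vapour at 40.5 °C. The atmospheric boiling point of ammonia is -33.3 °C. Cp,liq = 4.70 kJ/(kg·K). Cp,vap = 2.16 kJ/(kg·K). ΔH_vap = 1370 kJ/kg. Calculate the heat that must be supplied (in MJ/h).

liquid -56.8→-33.3 °C: 110.45 kJ/kg
vaporisation at -33.3 °C: 1370 kJ/kg
vapour -33.3→40.5 °C: 159.41 kJ/kg
Δh = 110.45 + 1370 + 159.41 = 1639.9 kJ/kg
Q = ṁ·Δh = 33.37 kg/s × 1639.9 kJ/kg = 54722 kJ/s
|Q| = 54722 kW = 197000 MJ/h

Q = 197000 MJ/h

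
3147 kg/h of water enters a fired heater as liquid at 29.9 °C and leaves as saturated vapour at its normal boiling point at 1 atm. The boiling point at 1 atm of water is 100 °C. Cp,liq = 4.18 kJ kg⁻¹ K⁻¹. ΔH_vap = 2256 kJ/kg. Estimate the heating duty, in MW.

liquid 29.9→100 °C: 293.02 kJ/kg
vaporisation at 100 °C: 2256 kJ/kg
Δh = 293.02 + 2256 = 2549 kJ/kg
Q = ṁ·Δh = 3147 kg/h × 2549 kJ/kg = 8.0218e+06 kJ/h
|Q| = 2228.3 kW = 2.2283 MW

Q = 2.23 MW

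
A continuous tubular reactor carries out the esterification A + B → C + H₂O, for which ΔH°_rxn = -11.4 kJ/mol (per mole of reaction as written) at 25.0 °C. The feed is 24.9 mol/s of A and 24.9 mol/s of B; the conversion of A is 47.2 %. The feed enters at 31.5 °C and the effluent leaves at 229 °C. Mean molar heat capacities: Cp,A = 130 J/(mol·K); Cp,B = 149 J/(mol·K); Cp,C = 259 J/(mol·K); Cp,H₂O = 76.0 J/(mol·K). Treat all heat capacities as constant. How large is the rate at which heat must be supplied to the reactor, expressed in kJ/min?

Q_in = 82300 kJ/min

Extent of reaction ξ = 0.472 × 24.9 = 11.753 mol/s
Reaction term: ξ·ΔH°_rxn = 11.753 × -11.4 = -133.98 kJ/s
Sensible, feed 31.5→25 °C: -45.156 kJ/s
Outlet flows (mol/s): A 13.147, B 13.147, C 11.753, H₂O 11.753
Sensible, products 25→229 °C: 1551.5 kJ/s
Q = ΔH = 1372.3 kJ/s = 1372.3 kW
Heat supplied = 82340 kJ/min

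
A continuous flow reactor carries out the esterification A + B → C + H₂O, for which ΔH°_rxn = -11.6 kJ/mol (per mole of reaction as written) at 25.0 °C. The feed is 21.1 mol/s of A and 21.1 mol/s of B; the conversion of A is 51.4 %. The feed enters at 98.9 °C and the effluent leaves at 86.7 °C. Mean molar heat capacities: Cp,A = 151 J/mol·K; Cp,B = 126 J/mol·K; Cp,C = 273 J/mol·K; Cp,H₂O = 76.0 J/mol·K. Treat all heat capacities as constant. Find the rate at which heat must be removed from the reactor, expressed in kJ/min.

Extent of reaction ξ = 0.514 × 21.1 = 10.845 mol/s
Reaction term: ξ·ΔH°_rxn = 10.845 × -11.6 = -125.81 kJ/s
Sensible, feed 98.9→25 °C: -431.92 kJ/s
Outlet flows (mol/s): A 10.255, B 10.255, C 10.845, H₂O 10.845
Sensible, products 25→86.7 °C: 408.8 kJ/s
Q = ΔH = -148.93 kJ/s = -148.93 kW
Heat removed = 8935.9 kJ/min

Q_out = 8940 kJ/min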